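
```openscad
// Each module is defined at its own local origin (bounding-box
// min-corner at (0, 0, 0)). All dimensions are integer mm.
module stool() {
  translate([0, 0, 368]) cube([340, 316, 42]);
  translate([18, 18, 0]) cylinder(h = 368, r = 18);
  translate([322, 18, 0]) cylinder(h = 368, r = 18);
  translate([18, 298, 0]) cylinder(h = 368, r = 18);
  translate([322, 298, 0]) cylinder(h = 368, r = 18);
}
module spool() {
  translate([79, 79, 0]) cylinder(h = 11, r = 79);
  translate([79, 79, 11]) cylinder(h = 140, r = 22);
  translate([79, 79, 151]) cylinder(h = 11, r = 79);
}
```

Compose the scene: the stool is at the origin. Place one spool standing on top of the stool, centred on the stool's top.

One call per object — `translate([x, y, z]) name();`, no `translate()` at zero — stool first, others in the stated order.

stool();
translate([91, 79, 410]) spool();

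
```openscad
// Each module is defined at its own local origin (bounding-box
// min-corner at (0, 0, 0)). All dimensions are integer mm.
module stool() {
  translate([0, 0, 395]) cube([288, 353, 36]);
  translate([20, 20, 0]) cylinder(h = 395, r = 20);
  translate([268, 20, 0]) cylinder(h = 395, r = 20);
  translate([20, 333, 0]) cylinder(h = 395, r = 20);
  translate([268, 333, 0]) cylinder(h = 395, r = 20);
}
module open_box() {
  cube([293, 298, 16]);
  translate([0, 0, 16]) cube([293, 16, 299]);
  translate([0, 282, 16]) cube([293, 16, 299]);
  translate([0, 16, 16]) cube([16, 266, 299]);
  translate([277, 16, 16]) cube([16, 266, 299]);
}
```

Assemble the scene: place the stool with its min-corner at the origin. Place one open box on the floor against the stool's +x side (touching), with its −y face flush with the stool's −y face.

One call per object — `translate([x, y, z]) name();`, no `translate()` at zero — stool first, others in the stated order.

stool();
translate([288, 0, 0]) open_box();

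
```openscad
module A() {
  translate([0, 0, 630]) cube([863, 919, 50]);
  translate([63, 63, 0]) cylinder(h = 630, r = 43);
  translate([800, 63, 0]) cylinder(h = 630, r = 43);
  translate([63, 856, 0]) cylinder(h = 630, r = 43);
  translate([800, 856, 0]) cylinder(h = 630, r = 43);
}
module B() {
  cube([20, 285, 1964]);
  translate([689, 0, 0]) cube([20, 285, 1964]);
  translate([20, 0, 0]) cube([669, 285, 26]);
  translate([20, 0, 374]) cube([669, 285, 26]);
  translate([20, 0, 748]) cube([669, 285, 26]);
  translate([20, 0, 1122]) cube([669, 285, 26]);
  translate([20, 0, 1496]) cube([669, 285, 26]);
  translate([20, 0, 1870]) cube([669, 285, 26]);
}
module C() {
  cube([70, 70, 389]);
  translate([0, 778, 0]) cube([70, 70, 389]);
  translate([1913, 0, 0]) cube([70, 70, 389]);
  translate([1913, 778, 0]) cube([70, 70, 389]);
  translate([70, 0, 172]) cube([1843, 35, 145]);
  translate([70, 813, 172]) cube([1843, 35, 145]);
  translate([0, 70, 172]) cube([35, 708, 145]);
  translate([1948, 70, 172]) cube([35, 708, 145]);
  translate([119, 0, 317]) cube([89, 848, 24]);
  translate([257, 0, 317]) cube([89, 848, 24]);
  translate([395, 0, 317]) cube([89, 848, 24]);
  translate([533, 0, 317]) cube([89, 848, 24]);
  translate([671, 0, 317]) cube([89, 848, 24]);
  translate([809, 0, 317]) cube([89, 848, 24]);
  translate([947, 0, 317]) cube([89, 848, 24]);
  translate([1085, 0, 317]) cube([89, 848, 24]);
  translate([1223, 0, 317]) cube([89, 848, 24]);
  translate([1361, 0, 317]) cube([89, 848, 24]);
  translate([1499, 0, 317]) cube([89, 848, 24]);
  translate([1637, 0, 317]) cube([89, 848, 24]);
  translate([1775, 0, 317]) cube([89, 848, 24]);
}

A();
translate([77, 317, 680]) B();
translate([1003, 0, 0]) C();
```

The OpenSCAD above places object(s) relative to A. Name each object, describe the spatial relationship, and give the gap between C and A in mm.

The bed frame's nearest face is 140 mm from the table's +x face.

A is a table. B is a bookshelf. C is a bed frame. The bookshelf is on top of the table, centred. The bed frame is on the floor beside the table on its +x side. The gap between the bed frame and the table is 140 mm.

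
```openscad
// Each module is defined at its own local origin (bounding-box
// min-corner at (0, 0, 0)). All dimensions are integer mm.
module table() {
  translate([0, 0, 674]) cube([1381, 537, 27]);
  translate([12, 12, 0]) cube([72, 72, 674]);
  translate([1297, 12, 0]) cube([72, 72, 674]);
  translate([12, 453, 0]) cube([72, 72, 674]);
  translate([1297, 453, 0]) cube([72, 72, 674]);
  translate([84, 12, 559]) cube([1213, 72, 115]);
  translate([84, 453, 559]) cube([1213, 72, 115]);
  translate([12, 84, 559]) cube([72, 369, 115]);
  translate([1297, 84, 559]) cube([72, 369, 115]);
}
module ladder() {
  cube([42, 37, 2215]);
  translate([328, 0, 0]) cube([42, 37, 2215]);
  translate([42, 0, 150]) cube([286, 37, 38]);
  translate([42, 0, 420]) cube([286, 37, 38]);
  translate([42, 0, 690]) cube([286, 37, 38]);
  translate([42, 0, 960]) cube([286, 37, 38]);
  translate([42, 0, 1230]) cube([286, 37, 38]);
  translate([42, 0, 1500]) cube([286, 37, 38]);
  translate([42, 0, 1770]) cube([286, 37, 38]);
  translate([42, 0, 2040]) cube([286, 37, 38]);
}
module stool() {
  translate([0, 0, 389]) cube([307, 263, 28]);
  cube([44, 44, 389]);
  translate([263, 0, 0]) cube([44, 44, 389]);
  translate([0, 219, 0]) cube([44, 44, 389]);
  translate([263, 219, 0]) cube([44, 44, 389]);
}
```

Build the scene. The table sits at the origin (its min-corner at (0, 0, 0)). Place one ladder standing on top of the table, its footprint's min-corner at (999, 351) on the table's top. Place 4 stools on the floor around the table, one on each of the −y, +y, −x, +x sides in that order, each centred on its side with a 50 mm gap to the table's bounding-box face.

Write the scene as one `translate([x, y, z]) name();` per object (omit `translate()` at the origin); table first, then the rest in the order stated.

table();
translate([999, 351, 701]) ladder();
translate([537, -313, 0]) stool();
translate([537, 587, 0]) stool();
translate([-357, 137, 0]) stool();
translate([1431, 137, 0]) stool();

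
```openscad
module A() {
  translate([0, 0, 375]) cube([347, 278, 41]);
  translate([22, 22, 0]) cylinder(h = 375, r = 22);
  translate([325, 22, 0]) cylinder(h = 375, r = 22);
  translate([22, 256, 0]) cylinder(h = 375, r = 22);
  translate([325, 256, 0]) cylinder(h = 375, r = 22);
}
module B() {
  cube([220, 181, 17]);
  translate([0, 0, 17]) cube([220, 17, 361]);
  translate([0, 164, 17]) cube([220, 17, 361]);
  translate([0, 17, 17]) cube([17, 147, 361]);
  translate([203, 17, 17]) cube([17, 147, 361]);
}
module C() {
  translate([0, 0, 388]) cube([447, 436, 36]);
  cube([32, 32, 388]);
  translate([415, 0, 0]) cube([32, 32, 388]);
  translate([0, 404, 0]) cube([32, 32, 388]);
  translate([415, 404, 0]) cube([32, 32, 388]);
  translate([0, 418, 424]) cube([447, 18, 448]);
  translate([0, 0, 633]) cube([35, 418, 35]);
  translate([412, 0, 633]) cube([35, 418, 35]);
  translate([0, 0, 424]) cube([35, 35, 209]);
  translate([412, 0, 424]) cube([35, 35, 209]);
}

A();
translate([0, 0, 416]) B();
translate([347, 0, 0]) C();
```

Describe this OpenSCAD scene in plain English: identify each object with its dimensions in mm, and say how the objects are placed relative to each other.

A is a four-legged stool. The seat is a 347×278×41 mm slab whose top surface is at z = 416 mm; four round legs, each 44 mm in diameter, run from the floor (z = 0) to the underside of the seat, each leg's axis is inset half a diameter from the nearest pair of seat edges (so the leg's bounding box is flush with the corner).

B is an open-topped rectangular box: outside dimensions 220×181×378 mm, with a uniform wall and base thickness of 17 mm. The base is a full 220×181 slab on the floor; four walls sit on top of the base. The front and back walls (the −y and +y sides) span the full width; the two side walls fit between them.

C is a chair: 447×436 mm seat, 36 mm thick, top at z = 424 mm, on four 32 mm square corner legs flush with the seat edges. A 18 mm thick backrest slab spans the full seat width, extending 448 mm above the seat top, its back face flush with the seat's +y edge. Two armrests of 35×35 mm section run along each side from the seat's front edge to the front of the backrest, top faces 244 mm above the seat top and outer faces flush with the seat's x-edges; a 35×35 mm post under the front of each armrest stands on the seat at the front corner.

The open box is on top of the stool. The chair is against the stool's +x side, with their −y faces flush.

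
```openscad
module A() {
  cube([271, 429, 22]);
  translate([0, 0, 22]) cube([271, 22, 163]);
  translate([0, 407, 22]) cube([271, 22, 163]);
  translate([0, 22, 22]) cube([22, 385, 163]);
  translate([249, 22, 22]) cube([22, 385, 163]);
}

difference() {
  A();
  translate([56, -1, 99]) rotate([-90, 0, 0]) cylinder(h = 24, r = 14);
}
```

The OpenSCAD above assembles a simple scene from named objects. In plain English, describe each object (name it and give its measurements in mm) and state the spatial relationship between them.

A is an open storage box with external size 271×429×185 mm and wall thickness 22 mm (the base is also 22 mm thick). The base covers the whole footprint; the four walls stand on the base, with the y-facing walls full-width and the x-facing walls fitting between their inner faces.

The open box has a circular hole of radius 14 mm through its front wall, centred at (x = 56, z = 99).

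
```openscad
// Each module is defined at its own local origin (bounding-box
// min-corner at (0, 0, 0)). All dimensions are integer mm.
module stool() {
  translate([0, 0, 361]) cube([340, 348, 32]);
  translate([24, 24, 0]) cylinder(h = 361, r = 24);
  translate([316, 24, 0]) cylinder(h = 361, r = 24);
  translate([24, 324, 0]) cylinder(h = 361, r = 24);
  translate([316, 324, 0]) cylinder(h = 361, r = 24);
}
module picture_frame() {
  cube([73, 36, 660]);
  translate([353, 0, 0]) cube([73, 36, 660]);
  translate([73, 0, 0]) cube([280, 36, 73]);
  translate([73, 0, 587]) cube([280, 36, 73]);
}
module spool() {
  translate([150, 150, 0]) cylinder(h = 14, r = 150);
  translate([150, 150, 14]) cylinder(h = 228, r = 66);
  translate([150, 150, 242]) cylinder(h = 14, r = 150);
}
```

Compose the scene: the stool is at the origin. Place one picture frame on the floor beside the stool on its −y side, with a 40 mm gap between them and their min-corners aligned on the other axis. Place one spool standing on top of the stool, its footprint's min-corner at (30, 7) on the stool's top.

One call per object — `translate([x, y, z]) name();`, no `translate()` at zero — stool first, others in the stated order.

stool();
translate([0, -76, 0]) picture_frame();
translate([30, 7, 393]) spool();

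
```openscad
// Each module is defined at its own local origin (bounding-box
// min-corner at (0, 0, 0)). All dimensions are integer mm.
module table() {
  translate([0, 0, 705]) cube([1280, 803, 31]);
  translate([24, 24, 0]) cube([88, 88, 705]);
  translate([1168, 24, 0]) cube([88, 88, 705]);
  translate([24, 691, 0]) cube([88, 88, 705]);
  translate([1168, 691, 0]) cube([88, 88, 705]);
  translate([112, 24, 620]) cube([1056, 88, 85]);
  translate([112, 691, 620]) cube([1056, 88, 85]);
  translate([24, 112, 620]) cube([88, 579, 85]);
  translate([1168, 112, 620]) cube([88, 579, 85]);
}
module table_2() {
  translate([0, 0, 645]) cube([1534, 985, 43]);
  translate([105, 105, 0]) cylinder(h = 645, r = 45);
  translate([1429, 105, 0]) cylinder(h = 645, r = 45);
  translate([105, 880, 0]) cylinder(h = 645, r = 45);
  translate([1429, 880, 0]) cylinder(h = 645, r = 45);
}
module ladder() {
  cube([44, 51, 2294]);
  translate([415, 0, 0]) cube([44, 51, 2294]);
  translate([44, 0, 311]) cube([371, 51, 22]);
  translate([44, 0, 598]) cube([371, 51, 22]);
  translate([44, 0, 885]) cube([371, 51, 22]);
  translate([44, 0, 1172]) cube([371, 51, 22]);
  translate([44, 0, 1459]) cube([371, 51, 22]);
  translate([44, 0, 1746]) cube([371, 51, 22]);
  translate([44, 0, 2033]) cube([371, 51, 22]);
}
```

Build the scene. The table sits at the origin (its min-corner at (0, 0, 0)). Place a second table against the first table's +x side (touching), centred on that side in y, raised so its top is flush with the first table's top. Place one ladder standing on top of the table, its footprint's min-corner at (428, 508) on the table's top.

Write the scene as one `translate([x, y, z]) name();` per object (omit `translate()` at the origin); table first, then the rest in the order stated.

table();
translate([1280, -91, 48]) table_2();
translate([428, 508, 736]) ladder();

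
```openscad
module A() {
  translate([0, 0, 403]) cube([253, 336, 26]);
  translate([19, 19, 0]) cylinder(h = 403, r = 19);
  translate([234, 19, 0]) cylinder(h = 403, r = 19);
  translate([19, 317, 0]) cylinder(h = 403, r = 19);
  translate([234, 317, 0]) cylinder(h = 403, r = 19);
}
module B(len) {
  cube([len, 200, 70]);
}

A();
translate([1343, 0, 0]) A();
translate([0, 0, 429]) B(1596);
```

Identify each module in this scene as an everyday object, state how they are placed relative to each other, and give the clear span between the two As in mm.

A is a stool. B is a beam. A beam spans the tops of two stools. The clear span between the two stools is 1090 mm.

Second stool starts at x = 1343; first ends at x = 253; clear span = 1343 − 253 = 1090 mm.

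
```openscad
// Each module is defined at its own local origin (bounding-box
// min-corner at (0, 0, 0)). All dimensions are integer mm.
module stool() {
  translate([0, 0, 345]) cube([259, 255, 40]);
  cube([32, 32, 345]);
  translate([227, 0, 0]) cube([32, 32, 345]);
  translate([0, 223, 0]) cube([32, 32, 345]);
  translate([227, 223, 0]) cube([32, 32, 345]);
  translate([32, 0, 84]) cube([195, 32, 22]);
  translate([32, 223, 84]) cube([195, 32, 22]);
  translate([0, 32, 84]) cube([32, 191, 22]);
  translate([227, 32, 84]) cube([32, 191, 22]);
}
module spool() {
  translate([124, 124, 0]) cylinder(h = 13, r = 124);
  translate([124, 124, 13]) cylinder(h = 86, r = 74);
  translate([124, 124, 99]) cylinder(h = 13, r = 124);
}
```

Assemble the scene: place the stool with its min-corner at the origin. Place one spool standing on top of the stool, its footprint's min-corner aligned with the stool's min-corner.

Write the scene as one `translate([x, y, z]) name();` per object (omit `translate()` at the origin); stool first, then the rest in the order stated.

stool();
translate([0, 0, 385]) spool();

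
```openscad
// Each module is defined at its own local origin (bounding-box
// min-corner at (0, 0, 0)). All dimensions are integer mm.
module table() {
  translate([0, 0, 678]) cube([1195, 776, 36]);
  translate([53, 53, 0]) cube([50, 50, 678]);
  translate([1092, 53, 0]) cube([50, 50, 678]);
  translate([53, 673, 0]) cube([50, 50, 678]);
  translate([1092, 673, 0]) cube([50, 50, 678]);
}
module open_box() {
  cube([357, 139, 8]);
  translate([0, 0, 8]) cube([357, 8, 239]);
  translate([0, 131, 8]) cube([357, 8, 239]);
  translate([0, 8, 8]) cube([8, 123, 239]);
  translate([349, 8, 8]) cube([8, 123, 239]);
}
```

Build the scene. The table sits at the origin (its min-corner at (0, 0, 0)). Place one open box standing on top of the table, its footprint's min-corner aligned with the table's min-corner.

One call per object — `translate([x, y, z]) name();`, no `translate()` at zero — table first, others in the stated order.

table();
translate([0, 0, 714]) open_box();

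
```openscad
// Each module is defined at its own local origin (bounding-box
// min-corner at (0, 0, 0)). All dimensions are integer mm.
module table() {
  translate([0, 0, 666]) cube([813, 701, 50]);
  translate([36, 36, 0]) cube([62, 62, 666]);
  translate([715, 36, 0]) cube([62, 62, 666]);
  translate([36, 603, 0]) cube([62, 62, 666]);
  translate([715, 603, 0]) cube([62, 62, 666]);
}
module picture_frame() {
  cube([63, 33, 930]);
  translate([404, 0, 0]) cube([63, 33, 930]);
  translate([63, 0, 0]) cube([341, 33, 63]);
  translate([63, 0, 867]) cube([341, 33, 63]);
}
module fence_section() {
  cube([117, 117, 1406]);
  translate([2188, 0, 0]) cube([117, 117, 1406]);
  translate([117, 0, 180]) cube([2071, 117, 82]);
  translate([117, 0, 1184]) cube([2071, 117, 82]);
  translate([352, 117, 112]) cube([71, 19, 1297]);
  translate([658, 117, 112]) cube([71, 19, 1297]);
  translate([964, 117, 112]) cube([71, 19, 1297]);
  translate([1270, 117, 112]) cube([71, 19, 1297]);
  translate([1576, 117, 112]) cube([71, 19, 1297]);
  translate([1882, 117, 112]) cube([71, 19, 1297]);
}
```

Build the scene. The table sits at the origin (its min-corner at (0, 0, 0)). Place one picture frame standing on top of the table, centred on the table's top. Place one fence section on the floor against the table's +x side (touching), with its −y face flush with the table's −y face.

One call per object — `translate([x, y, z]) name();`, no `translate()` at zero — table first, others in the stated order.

table();
translate([173, 334, 716]) picture_frame();
translate([813, 0, 0]) fence_section();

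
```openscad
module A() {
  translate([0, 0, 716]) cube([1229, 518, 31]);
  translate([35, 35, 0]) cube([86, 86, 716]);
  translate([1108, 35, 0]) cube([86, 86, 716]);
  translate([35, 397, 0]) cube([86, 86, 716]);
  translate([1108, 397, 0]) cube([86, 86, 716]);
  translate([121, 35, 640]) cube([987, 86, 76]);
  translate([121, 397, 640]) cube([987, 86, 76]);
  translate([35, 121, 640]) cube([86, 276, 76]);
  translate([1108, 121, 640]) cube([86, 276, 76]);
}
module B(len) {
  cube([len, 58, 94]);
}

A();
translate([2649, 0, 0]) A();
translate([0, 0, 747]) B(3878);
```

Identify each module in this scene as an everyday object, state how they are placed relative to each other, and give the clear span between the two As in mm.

A is a table. B is a beam. A beam spans the tops of two tables. The clear span between the two tables is 1420 mm.

Second table starts at x = 2649; first ends at x = 1229; clear span = 2649 − 1229 = 1420 mm.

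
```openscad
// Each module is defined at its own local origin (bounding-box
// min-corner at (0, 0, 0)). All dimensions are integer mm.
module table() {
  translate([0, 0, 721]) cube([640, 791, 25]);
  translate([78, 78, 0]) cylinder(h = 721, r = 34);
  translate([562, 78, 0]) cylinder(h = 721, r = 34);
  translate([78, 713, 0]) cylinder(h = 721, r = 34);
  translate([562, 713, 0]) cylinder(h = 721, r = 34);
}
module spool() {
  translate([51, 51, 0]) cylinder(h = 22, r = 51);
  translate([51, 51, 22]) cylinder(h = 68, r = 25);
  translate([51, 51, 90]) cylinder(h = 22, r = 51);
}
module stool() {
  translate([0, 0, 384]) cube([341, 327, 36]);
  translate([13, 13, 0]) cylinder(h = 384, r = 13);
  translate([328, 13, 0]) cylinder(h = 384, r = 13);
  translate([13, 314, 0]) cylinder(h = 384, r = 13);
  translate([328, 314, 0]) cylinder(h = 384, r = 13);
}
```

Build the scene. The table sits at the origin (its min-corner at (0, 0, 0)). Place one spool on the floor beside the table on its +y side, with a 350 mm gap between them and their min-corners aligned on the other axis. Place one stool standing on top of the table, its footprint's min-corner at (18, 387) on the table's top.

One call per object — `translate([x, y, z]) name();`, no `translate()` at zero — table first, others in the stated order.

table();
translate([0, 1141, 0]) spool();
translate([18, 387, 746]) stool();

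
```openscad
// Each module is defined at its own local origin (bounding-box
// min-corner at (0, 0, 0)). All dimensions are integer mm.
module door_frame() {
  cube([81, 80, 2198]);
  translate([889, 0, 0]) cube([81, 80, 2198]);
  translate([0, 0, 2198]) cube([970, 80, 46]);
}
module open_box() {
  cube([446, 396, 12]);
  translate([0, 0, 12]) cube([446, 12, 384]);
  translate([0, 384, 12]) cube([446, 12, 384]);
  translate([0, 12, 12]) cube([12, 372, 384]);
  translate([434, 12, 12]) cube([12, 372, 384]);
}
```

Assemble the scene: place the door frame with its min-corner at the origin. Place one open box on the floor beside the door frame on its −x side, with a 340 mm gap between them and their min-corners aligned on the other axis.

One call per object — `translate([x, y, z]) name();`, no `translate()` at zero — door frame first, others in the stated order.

door_frame();
translate([-786, 0, 0]) open_box();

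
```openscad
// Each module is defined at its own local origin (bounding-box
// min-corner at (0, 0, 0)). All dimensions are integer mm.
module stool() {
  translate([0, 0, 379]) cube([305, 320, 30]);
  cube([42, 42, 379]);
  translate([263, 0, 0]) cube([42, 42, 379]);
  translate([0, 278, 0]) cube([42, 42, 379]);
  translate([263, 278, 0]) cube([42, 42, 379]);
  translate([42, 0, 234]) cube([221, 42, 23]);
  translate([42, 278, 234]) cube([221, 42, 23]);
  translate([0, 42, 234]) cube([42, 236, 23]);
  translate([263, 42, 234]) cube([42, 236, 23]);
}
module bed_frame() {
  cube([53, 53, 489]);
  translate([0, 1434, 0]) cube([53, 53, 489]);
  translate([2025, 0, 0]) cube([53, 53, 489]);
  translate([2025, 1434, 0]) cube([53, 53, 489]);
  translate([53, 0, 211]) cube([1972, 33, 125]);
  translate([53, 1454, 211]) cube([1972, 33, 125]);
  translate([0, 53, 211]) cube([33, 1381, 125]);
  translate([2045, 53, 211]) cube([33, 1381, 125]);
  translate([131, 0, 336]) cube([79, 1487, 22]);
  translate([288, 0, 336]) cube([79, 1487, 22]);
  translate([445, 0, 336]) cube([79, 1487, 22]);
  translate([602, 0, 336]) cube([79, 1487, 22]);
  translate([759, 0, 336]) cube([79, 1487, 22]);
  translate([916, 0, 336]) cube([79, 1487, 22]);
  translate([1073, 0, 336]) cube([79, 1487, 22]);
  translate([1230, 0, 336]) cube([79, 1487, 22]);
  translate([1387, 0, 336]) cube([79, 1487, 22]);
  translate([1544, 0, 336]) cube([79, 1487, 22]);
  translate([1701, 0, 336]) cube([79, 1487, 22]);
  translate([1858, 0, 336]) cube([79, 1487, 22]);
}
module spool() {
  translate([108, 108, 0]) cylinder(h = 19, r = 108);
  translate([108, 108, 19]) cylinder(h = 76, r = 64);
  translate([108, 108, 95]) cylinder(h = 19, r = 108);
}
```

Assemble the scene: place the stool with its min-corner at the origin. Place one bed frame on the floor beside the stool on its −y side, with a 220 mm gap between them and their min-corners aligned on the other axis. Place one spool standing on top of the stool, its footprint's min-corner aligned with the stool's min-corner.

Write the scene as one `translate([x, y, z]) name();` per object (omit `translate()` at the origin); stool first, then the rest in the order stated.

stool();
translate([0, -1707, 0]) bed_frame();
translate([0, 0, 409]) spool();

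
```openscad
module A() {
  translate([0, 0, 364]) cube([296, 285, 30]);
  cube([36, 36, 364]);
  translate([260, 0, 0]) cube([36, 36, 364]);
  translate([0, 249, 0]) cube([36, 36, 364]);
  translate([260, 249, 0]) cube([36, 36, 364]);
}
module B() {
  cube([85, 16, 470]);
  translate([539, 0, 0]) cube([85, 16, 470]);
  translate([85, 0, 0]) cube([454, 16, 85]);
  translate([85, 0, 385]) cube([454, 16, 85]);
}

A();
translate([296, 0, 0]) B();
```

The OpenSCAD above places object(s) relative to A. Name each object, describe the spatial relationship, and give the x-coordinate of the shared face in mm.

The stool's +x face and the picture frame's −x face are both at x = 296 mm.

A is a stool. B is a picture frame. The picture frame is against the stool's +x side, with their −y faces flush. The x-coordinate of the shared face is 296 mm.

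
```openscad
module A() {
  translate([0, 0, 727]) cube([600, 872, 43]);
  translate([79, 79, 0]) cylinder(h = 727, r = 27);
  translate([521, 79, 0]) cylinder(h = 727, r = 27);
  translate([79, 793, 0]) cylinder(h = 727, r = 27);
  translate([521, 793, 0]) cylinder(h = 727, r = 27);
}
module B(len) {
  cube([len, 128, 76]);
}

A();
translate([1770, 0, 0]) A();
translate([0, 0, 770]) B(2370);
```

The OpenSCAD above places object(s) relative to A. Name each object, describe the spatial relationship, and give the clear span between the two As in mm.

Second table starts at x = 1770; first ends at x = 600; clear span = 1770 − 600 = 1170 mm.

A is a table. B is a beam. A beam spans the tops of two tables. The clear span between the two tables is 1170 mm.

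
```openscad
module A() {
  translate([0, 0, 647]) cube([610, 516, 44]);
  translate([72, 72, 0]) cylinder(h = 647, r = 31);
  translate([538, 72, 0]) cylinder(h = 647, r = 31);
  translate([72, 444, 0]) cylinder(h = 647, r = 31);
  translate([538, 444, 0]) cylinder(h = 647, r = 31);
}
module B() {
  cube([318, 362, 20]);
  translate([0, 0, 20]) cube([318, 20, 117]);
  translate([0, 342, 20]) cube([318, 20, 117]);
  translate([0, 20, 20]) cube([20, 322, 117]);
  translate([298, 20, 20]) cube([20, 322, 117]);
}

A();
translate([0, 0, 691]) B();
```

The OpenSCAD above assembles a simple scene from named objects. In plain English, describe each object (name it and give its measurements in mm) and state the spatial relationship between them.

A is a table: top 610 mm (x) × 516 mm (y), 44 mm thick, upper face at z = 691 mm, on four round legs of 62 mm diameter, each leg's bounding box inset 41 mm from the nearest pair of top edges, running from z = 0 to the bottom of the top.

B is an open storage box with external size 318×362×137 mm and wall thickness 20 mm (the base is also 20 mm thick). The base covers the whole footprint; the four walls stand on the base, with the y-facing walls full-width and the x-facing walls fitting between their inner faces.

The open box is on top of the table.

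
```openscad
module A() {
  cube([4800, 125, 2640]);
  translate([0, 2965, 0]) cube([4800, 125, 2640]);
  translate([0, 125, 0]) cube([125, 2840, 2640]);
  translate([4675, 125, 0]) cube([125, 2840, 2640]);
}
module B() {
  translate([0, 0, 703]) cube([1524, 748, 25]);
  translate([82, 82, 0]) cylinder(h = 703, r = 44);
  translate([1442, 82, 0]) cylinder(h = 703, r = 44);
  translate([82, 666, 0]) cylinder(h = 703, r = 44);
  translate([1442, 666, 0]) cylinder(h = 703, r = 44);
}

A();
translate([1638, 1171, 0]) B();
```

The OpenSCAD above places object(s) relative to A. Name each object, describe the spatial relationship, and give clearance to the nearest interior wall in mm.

Clearances: x = 1513, y = 1046; minimum 1046 mm.

A is a house frame. B is a table. The table sits inside the house frame, centred. The clearance to the nearest interior wall is 1046 mm.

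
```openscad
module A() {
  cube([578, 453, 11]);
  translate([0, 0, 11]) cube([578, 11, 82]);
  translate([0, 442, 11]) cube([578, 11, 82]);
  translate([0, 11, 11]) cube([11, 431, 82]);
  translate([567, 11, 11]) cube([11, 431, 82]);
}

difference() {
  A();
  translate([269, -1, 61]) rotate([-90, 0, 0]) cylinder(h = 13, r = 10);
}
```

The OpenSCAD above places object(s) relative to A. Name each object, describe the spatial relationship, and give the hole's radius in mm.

A is an open box. The open box has a circular hole through its front wall. The hole's radius is 10 mm.

The subtracted cylinder has r = 10 mm.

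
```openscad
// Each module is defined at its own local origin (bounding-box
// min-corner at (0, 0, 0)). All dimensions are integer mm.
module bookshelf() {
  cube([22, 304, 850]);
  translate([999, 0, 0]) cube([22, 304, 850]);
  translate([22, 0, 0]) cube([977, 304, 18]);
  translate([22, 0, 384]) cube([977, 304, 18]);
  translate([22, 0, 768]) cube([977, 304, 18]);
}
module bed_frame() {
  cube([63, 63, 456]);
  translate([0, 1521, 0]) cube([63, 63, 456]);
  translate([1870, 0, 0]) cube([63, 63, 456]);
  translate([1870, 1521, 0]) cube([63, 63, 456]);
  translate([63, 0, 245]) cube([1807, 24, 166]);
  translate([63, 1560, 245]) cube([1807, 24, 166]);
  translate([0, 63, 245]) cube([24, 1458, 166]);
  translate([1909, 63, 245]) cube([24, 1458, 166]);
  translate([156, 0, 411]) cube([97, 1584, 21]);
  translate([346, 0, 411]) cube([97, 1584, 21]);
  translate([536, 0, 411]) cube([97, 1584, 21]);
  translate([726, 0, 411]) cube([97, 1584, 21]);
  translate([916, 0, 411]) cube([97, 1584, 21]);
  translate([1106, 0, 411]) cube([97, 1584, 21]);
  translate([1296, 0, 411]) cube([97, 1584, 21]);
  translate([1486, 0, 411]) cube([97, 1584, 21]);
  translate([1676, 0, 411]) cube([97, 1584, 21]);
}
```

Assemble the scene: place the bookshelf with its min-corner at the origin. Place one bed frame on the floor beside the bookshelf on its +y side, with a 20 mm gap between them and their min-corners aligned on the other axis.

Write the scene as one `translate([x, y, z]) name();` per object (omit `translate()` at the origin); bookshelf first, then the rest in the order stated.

bookshelf();
translate([0, 324, 0]) bed_frame();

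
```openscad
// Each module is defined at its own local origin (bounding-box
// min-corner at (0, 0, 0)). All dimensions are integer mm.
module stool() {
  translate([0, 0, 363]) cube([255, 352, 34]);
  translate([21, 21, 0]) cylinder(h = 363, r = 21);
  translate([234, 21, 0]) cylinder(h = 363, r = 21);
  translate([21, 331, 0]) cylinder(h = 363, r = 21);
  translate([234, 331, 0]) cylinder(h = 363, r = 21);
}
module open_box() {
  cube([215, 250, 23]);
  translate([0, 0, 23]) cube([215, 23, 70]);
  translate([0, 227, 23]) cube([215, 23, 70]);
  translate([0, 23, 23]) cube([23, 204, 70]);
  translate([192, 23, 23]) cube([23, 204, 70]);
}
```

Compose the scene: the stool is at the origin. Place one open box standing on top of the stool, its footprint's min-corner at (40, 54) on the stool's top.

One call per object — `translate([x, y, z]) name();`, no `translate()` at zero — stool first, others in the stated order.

stool();
translate([40, 54, 397]) open_box();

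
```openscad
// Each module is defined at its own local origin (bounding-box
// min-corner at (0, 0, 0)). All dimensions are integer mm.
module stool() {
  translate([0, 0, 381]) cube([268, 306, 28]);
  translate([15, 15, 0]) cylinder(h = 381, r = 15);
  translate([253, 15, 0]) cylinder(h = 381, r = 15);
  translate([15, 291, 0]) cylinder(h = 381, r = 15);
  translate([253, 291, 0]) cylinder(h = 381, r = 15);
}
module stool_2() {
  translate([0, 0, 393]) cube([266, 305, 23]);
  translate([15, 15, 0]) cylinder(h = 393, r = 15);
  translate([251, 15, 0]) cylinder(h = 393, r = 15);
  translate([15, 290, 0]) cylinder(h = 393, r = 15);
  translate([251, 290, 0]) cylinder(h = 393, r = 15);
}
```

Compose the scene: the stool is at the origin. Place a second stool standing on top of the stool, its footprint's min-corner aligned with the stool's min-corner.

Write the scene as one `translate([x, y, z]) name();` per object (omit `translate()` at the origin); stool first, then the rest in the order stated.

stool();
translate([0, 0, 409]) stool_2();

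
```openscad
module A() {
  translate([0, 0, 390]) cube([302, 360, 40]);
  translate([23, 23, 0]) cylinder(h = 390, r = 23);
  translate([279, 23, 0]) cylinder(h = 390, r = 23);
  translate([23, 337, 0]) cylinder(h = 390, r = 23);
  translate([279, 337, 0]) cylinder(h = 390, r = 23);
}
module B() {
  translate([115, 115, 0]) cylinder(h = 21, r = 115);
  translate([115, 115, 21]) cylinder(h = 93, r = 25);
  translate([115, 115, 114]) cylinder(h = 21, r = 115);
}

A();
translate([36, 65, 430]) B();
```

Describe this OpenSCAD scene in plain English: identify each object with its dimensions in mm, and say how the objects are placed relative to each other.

A is a four-legged stool. The seat is a 302×360×40 mm slab whose top surface is at z = 430 mm; four round legs, each 46 mm in diameter, run from the floor (z = 0) to the underside of the seat, each leg's axis is inset half a diameter from the nearest pair of seat edges (so the leg's bounding box is flush with the corner).

B is a spool: two coaxial disc flanges of radius 115 mm and thickness 21 mm, joined by a core cylinder of radius 25 mm and height 93 mm. The lower flange rests on z = 0 and the three cylinders share a vertical axis.

The spool is on top of the stool, centred.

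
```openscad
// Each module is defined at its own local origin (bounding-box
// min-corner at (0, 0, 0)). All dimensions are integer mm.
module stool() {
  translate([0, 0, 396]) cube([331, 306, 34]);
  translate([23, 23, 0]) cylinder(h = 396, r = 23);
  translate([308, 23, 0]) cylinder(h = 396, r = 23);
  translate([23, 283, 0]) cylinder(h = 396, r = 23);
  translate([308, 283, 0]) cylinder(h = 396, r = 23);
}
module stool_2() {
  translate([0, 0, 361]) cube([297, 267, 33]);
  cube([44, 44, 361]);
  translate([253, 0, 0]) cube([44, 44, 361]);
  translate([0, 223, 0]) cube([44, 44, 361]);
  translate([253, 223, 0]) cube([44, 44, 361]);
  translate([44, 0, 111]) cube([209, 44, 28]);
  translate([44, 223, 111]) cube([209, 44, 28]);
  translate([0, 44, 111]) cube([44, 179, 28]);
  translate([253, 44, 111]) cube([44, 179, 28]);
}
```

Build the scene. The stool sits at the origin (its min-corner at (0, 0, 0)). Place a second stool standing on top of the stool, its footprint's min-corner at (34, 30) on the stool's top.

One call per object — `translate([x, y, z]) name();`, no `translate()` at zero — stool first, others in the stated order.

stool();
translate([34, 30, 430]) stool_2();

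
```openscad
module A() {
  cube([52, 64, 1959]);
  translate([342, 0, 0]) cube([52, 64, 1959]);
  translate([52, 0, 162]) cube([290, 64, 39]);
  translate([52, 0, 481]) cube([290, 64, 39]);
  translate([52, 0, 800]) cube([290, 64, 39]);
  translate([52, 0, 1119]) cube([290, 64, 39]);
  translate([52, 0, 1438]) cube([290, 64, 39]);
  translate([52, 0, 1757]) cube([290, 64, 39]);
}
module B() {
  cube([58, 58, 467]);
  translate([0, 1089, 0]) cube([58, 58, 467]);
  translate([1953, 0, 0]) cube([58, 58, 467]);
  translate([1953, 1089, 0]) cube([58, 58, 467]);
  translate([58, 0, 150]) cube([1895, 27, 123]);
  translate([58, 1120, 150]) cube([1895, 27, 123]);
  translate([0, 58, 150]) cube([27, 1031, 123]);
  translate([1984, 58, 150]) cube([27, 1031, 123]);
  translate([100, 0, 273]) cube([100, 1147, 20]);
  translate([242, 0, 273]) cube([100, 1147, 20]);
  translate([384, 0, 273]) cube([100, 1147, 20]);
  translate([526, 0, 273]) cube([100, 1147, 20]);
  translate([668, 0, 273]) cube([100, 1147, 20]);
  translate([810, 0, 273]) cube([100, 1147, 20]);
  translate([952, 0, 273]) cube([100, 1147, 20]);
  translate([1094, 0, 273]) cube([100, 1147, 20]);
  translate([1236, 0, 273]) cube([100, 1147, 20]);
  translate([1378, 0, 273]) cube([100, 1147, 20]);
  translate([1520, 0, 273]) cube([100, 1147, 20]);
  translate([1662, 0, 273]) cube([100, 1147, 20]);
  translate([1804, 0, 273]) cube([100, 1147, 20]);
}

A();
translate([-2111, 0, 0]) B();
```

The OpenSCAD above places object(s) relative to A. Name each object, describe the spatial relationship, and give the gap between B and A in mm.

A is a ladder. B is a bed frame. The bed frame is on the floor beside the ladder on its −x side. The gap between the bed frame and the ladder is 100 mm.

The bed frame's nearest face is 100 mm from the ladder's −x face.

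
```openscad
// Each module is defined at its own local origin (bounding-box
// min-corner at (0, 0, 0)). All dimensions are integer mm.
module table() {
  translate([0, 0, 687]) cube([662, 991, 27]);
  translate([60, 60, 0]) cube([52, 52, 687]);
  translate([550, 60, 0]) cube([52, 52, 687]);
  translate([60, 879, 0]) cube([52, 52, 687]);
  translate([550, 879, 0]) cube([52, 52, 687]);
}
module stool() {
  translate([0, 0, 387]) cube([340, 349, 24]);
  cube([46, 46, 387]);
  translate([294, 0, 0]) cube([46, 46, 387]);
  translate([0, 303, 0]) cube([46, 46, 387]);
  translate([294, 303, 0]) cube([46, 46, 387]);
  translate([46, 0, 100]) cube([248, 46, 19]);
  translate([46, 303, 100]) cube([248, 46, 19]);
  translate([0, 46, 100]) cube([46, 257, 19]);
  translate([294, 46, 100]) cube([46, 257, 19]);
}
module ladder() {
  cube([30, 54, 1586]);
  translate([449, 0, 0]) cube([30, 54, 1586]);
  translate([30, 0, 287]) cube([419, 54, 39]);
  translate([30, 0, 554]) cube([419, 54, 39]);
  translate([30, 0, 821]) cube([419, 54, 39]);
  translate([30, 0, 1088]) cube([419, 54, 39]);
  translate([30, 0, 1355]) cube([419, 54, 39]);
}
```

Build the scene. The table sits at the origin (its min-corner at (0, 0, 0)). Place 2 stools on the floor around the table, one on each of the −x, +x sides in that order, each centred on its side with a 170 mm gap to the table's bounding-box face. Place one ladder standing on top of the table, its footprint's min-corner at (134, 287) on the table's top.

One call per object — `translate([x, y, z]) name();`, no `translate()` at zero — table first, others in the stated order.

table();
translate([-510, 321, 0]) stool();
translate([832, 321, 0]) stool();
translate([134, 287, 714]) ladder();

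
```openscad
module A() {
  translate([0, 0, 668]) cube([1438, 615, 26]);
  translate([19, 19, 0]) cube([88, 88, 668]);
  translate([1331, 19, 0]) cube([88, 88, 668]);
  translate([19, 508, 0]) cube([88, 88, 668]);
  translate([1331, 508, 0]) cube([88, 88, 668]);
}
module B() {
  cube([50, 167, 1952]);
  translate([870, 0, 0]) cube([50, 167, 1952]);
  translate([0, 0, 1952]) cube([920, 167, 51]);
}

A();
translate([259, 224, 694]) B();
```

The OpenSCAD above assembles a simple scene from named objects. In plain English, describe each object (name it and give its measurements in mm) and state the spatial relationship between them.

A is a rectangular dining table. The top is 1438×615×26 mm with its upper surface at z = 694 mm. It stands on four 88×88 mm square legs, each inset 19 mm from the nearest pair of top edges, running from the floor to the underside of the top.

B is a door frame. The clear opening is 820 mm wide and 1952 mm high. Two 50 mm wide jambs, 167 mm deep, stand either side of the opening from the floor to the top of the opening. A 51 mm thick head sits across the top of both jambs, spanning the full outside width of the frame.

The door frame is on top of the table, centred.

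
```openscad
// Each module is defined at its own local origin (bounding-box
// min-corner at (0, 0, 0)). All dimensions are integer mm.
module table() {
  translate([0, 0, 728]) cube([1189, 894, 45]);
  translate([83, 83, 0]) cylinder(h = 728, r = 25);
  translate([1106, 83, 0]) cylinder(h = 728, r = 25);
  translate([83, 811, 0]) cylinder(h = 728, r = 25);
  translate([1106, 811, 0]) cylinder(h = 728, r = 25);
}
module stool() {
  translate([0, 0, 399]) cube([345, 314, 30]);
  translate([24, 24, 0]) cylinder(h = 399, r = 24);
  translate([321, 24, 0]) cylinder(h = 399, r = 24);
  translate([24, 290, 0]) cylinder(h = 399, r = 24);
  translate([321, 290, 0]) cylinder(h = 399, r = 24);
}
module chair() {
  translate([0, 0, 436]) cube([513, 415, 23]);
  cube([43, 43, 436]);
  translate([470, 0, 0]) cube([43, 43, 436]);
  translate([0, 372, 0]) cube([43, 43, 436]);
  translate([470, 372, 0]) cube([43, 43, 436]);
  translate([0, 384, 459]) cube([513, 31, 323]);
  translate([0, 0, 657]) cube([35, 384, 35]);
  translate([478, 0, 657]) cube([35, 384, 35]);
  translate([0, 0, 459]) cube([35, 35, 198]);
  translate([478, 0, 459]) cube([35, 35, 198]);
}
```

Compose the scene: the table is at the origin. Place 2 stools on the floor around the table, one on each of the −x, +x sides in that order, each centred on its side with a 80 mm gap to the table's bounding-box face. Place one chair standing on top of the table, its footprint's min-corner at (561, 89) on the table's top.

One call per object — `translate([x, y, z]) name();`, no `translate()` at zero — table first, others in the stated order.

table();
translate([-425, 290, 0]) stool();
translate([1269, 290, 0]) stool();
translate([561, 89, 773]) chair();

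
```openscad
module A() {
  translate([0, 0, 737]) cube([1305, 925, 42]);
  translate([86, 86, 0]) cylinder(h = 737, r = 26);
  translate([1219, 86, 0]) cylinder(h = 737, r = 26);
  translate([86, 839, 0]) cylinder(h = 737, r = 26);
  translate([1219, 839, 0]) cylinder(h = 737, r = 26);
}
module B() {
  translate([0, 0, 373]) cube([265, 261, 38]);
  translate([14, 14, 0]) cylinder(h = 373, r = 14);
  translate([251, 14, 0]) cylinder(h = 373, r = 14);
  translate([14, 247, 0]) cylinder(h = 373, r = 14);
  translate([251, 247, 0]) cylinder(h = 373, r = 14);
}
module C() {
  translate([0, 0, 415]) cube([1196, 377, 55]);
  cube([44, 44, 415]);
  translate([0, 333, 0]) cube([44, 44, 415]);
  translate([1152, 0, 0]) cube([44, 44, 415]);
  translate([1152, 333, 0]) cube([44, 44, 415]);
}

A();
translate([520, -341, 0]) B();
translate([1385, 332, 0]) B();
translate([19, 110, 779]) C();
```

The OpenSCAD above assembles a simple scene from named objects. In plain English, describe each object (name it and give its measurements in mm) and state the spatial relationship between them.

A is a table with a 1305×925 mm rectangular top, 42 mm thick, top surface at z = 779 mm, supported by four round legs of 52 mm diameter, each leg's bounding box inset 60 mm from the nearest pair of top edges, running from the floor.

B is a four-legged stool. The seat is a 265×261×38 mm slab whose top surface is at z = 411 mm; four round legs, each 28 mm in diameter, run from the floor (z = 0) to the underside of the seat, each leg's axis is inset half a diameter from the nearest pair of seat edges (so the leg's bounding box is flush with the corner).

C is a bench: a 1196×377 mm seat slab, 55 mm thick, top at z = 470 mm, on four 44×44 mm square legs flush with the seat corners and standing on z = 0.

Two stools sit around the table at the −y, +x sides. The bench is on top of the table.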